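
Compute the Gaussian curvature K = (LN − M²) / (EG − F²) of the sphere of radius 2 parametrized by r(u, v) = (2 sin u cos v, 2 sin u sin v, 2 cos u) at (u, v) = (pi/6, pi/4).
K = 1/4

Coefficients of the first fundamental form: E = 4, F = 0, G = 4*sin(u)^2.
Coefficients of the second fundamental form: L = -2*sin(u)/Abs(sin(u)), M = 0, N = -2*sin(u)^3/Abs(sin(u)).
Assemble K = (LN − M²)/(EG − F²) = 1/4. At (u, v) = (pi/6, pi/4): K = 1/4.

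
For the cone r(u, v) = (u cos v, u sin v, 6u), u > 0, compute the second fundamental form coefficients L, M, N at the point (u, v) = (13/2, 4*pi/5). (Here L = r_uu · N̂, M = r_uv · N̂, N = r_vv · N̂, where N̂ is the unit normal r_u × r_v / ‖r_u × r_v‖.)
L = 0;  M = 0;  N = 39*sqrt(37)/37

Compute the unit normal N̂(u, v) = (-6*sqrt(37)*u*cos(v)/(37*Abs(u)), -6*sqrt(37)*u*sin(v)/(37*Abs(u)), sqrt(37)*u/(37*Abs(u))), and the second partials r_uu, r_uv, r_vv. Take dot products:
  L(u, v) = r_uu · N̂ = 0,
  M(u, v) = r_uv · N̂ = 0,
  N(u, v) = r_vv · N̂ = 6*sqrt(37)*u^2/(37*Abs(u)).
Evaluating at (u, v) = (13/2, 4*pi/5):
  L = 0, M = 0, N = 39*sqrt(37)/37.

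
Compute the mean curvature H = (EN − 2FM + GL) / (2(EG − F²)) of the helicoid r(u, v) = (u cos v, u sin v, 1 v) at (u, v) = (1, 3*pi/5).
H = 0

With E = 1, F = 0, G = u^2 + 1, L = 0, M = -1/sqrt(u^2 + 1), N = 0, assemble
  H = (EN − 2FM + GL) / (2(EG − F²)) = 0.
At (u, v) = (1, 3*pi/5): H = 0.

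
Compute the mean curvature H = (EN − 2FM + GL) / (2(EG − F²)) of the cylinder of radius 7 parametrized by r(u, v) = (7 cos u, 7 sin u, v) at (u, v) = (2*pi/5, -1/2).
H = -1/14

With E = 49, F = 0, G = 1, L = -7, M = 0, N = 0, assemble
  H = (EN − 2FM + GL) / (2(EG − F²)) = -1/14.
At (u, v) = (2*pi/5, -1/2): H = -1/14.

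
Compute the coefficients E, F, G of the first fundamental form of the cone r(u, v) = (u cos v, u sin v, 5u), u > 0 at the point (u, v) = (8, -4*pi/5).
E = 26;  F = 0;  G = 64

Partials: r_u = (cos(v), sin(v), 5), r_v = (-u*sin(v), u*cos(v), 0). As functions of (u, v):
  E = r_u · r_u = 26,
  F = r_u · r_v = 0,
  G = r_v · r_v = u^2.
Evaluating at (u, v) = (8, -4*pi/5): E = 26, F = 0, G = 64.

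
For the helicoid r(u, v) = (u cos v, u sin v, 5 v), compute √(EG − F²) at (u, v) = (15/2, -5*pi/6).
√(EG − F²)|_{(15/2, -5*pi/6)} = 5*sqrt(13)/2

E = 1, F = 0, G = u^2 + 25; EG − F² = u^2 + 25; √(EG − F²) = sqrt(u^2 + 25). At the given point: 5*sqrt(13)/2.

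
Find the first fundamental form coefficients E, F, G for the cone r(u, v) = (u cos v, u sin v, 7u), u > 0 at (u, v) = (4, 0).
E = 50;  F = 0;  G = 16

Partials: r_u = (cos(v), sin(v), 7), r_v = (-u*sin(v), u*cos(v), 0). As functions of (u, v):
  E = r_u · r_u = 50,
  F = r_u · r_v = 0,
  G = r_v · r_v = u^2.
Evaluating at (u, v) = (4, 0): E = 50, F = 0, G = 16.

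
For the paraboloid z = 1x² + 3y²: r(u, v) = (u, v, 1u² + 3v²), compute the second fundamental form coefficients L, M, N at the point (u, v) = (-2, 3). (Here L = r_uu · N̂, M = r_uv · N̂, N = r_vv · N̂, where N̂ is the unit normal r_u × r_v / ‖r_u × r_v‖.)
L = 2*sqrt(341)/341;  M = 0;  N = 6*sqrt(341)/341

Compute the unit normal N̂(u, v) = (-2*u/sqrt(4*u^2 + 36*v^2 + 1), -6*v/sqrt(4*u^2 + 36*v^2 + 1), 1/sqrt(4*u^2 + 36*v^2 + 1)), and the second partials r_uu, r_uv, r_vv. Take dot products:
  L(u, v) = r_uu · N̂ = 2/sqrt(4*u^2 + 36*v^2 + 1),
  M(u, v) = r_uv · N̂ = 0,
  N(u, v) = r_vv · N̂ = 6/sqrt(4*u^2 + 36*v^2 + 1).
Evaluating at (u, v) = (-2, 3):
  L = 2*sqrt(341)/341, M = 0, N = 6*sqrt(341)/341.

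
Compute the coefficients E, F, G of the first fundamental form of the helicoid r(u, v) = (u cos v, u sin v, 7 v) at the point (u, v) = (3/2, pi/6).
E = 1;  F = 0;  G = 205/4

Partials: r_u = (cos(v), sin(v), 0), r_v = (-u*sin(v), u*cos(v), 7). As functions of (u, v):
  E = r_u · r_u = 1,
  F = r_u · r_v = 0,
  G = r_v · r_v = u^2 + 49.
Evaluating at (u, v) = (3/2, pi/6): E = 1, F = 0, G = 205/4.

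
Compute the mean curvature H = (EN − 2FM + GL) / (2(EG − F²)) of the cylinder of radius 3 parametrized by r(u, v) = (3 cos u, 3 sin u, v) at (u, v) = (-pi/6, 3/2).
H = -1/6

With E = 9, F = 0, G = 1, L = -3, M = 0, N = 0, assemble
  H = (EN − 2FM + GL) / (2(EG − F²)) = -1/6.
At (u, v) = (-pi/6, 3/2): H = -1/6.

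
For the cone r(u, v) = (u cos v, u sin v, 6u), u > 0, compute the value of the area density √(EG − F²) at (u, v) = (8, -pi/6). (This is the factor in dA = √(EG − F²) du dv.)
√(EG − F²)|_{(8, -pi/6)} = 8*sqrt(37)

E = 37, F = 0, G = u^2, so EG − F² = 37*u^2. Taking the positive square root: √(EG − F²) = sqrt(37)*Abs(u). At (u, v) = (8, -pi/6): 8*sqrt(37).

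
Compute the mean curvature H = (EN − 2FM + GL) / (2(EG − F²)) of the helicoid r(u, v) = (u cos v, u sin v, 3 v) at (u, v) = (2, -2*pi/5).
H = 0

With E = 1, F = 0, G = u^2 + 9, L = 0, M = -3/sqrt(u^2 + 9), N = 0, assemble
  H = (EN − 2FM + GL) / (2(EG − F²)) = 0.
At (u, v) = (2, -2*pi/5): H = 0.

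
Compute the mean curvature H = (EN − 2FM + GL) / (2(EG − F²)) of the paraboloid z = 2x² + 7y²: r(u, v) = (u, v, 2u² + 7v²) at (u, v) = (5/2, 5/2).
H = 27*sqrt(1326)/15028

With E = 16*u^2 + 1, F = 56*u*v, G = 196*v^2 + 1, L = 4/sqrt(16*u^2 + 196*v^2 + 1), M = 0, N = 14/sqrt(16*u^2 + 196*v^2 + 1), assemble
  H = (EN − 2FM + GL) / (2(EG − F²)) = (112*u^2 + 392*v^2 + 9)/(16*u^2 + 196*v^2 + 1)^(3/2).
At (u, v) = (5/2, 5/2): H = 27*sqrt(1326)/15028.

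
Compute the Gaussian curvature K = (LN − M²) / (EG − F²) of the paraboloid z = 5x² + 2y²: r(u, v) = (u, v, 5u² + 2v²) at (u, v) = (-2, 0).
K = 40/160801

Coefficients of the first fundamental form: E = 100*u^2 + 1, F = 40*u*v, G = 16*v^2 + 1.
Coefficients of the second fundamental form: L = 10/sqrt(100*u^2 + 16*v^2 + 1), M = 0, N = 4/sqrt(100*u^2 + 16*v^2 + 1).
Assemble K = (LN − M²)/(EG − F²) = 40/(10000*u^4 + 3200*u^2*v^2 + 200*u^2 + 256*v^4 + 32*v^2 + 1). At (u, v) = (-2, 0): K = 40/160801.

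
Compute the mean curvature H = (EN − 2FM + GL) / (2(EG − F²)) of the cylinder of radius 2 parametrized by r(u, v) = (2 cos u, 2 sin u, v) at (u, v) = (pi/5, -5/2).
H = -1/4

With E = 4, F = 0, G = 1, L = -2, M = 0, N = 0, assemble
  H = (EN − 2FM + GL) / (2(EG − F²)) = -1/4.
At (u, v) = (pi/5, -5/2): H = -1/4.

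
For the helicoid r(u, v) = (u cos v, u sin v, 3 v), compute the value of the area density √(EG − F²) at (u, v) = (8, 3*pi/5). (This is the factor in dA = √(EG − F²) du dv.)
√(EG − F²)|_{(8, 3*pi/5)} = sqrt(73)

E = 1, F = 0, G = u^2 + 9, so EG − F² = u^2 + 9. Taking the positive square root: √(EG − F²) = sqrt(u^2 + 9). At (u, v) = (8, 3*pi/5): sqrt(73).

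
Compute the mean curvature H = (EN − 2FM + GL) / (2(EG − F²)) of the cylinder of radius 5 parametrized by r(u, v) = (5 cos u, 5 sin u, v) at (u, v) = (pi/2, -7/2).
H = -1/10

With E = 25, F = 0, G = 1, L = -5, M = 0, N = 0, assemble
  H = (EN − 2FM + GL) / (2(EG − F²)) = -1/10.
At (u, v) = (pi/2, -7/2): H = -1/10.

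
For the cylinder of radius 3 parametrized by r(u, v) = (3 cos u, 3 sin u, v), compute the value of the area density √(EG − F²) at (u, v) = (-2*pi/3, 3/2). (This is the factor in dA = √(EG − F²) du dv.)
√(EG − F²)|_{(-2*pi/3, 3/2)} = 3

E = 9, F = 0, G = 1, so EG − F² = 9. Taking the positive square root: √(EG − F²) = 3. At (u, v) = (-2*pi/3, 3/2): 3.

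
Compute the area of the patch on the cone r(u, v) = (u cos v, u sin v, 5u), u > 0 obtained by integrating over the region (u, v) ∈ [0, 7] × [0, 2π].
Area = 49*sqrt(26)*pi

Area = ∫∫ √(EG − F²) du dv with √(EG − F²) = sqrt(26)*Abs(u). Integrating over [0, 7] × [0, 2π] gives 49*sqrt(26)*pi.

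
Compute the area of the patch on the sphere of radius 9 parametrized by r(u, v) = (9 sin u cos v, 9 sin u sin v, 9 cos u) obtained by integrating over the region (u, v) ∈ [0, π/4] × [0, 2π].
Area = 81*pi*(2 - sqrt(2))

Area = ∫∫ √(EG − F²) du dv with √(EG − F²) = 81*Abs(sin(u)). Integrating over [0, π/4] × [0, 2π] gives 81*pi*(2 - sqrt(2)).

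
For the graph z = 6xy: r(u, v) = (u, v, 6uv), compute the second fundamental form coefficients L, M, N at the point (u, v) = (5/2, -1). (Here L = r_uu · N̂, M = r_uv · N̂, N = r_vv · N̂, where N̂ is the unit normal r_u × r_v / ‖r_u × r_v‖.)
L = 0;  M = 3*sqrt(262)/131;  N = 0

Compute the unit normal N̂(u, v) = (-6*v/sqrt(36*u^2 + 36*v^2 + 1), -6*u/sqrt(36*u^2 + 36*v^2 + 1), 1/sqrt(36*u^2 + 36*v^2 + 1)), and the second partials r_uu, r_uv, r_vv. Take dot products:
  L(u, v) = r_uu · N̂ = 0,
  M(u, v) = r_uv · N̂ = 6/sqrt(36*u^2 + 36*v^2 + 1),
  N(u, v) = r_vv · N̂ = 0.
Evaluating at (u, v) = (5/2, -1):
  L = 0, M = 3*sqrt(262)/131, N = 0.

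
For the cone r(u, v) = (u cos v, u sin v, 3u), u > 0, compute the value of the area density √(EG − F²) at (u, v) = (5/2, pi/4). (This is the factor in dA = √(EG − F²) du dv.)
√(EG − F²)|_{(5/2, pi/4)} = 5*sqrt(10)/2

E = 10, F = 0, G = u^2, so EG − F² = 10*u^2. Taking the positive square root: √(EG − F²) = sqrt(10)*Abs(u). At (u, v) = (5/2, pi/4): 5*sqrt(10)/2.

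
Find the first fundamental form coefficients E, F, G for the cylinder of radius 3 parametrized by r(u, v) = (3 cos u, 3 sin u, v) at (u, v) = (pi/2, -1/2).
E = 9;  F = 0;  G = 1

Partials: r_u = (-3*sin(u), 3*cos(u), 0), r_v = (0, 0, 1). As functions of (u, v):
  E = r_u · r_u = 9,
  F = r_u · r_v = 0,
  G = r_v · r_v = 1.
Evaluating at (u, v) = (pi/2, -1/2): E = 9, F = 0, G = 1.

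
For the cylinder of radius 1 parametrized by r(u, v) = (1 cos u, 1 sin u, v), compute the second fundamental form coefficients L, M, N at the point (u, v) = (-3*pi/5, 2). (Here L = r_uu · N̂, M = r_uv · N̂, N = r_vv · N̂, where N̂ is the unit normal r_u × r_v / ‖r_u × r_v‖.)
L = -1;  M = 0;  N = 0

Compute the unit normal N̂(u, v) = (cos(u), sin(u), 0), and the second partials r_uu, r_uv, r_vv. Take dot products:
  L(u, v) = r_uu · N̂ = -1,
  M(u, v) = r_uv · N̂ = 0,
  N(u, v) = r_vv · N̂ = 0.
Evaluating at (u, v) = (-3*pi/5, 2):
  L = -1, M = 0, N = 0.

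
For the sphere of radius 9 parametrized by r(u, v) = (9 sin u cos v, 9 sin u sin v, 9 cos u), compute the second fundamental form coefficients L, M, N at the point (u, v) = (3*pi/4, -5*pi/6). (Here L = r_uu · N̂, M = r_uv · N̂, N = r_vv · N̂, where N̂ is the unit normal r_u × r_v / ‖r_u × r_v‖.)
L = -9;  M = 0;  N = -9/2

Compute the unit normal N̂(u, v) = (sin(u)^2*cos(v)/Abs(sin(u)), sin(u)^2*sin(v)/Abs(sin(u)), sin(2*u)/(2*Abs(sin(u)))), and the second partials r_uu, r_uv, r_vv. Take dot products:
  L(u, v) = r_uu · N̂ = -9*sin(u)/Abs(sin(u)),
  M(u, v) = r_uv · N̂ = 0,
  N(u, v) = r_vv · N̂ = -9*sin(u)^3/Abs(sin(u)).
Evaluating at (u, v) = (3*pi/4, -5*pi/6):
  L = -9, M = 0, N = -9/2.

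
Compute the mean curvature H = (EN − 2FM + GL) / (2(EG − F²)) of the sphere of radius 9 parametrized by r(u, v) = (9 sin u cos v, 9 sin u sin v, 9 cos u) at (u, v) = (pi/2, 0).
H = -1/9

With E = 81, F = 0, G = 81*sin(u)^2, L = -9*sin(u)/Abs(sin(u)), M = 0, N = -9*sin(u)^3/Abs(sin(u)), assemble
  H = (EN − 2FM + GL) / (2(EG − F²)) = -sin(u)/(9*Abs(sin(u))).
At (u, v) = (pi/2, 0): H = -1/9.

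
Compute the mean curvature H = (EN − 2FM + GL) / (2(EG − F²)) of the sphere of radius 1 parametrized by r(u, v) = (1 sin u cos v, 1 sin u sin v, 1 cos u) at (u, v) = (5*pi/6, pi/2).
H = -1

With E = 1, F = 0, G = sin(u)^2, L = -sin(u)/Abs(sin(u)), M = 0, N = -sin(u)^3/Abs(sin(u)), assemble
  H = (EN − 2FM + GL) / (2(EG − F²)) = -sin(u)/Abs(sin(u)).
At (u, v) = (5*pi/6, pi/2): H = -1.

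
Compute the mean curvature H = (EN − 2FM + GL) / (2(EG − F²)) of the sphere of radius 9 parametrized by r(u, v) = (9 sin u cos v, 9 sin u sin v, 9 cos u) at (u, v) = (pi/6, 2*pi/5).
H = -1/9

With E = 81, F = 0, G = 81*sin(u)^2, L = -9*sin(u)/Abs(sin(u)), M = 0, N = -9*sin(u)^3/Abs(sin(u)), assemble
  H = (EN − 2FM + GL) / (2(EG − F²)) = -sin(u)/(9*Abs(sin(u))).
At (u, v) = (pi/6, 2*pi/5): H = -1/9.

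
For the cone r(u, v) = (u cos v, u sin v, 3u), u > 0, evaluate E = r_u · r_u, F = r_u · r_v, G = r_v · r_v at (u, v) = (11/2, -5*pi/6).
E = 10;  F = 0;  G = 121/4

Partials: r_u = (cos(v), sin(v), 3), r_v = (-u*sin(v), u*cos(v), 0). As functions of (u, v):
  E = r_u · r_u = 10,
  F = r_u · r_v = 0,
  G = r_v · r_v = u^2.
Evaluating at (u, v) = (11/2, -5*pi/6): E = 10, F = 0, G = 121/4.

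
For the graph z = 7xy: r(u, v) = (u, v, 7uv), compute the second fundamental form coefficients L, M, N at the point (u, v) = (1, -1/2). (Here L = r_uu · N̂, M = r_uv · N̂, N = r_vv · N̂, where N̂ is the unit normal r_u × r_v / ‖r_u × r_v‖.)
L = 0;  M = 14*sqrt(249)/249;  N = 0

Compute the unit normal N̂(u, v) = (-7*v/sqrt(49*u^2 + 49*v^2 + 1), -7*u/sqrt(49*u^2 + 49*v^2 + 1), 1/sqrt(49*u^2 + 49*v^2 + 1)), and the second partials r_uu, r_uv, r_vv. Take dot products:
  L(u, v) = r_uu · N̂ = 0,
  M(u, v) = r_uv · N̂ = 7/sqrt(49*u^2 + 49*v^2 + 1),
  N(u, v) = r_vv · N̂ = 0.
Evaluating at (u, v) = (1, -1/2):
  L = 0, M = 14*sqrt(249)/249, N = 0.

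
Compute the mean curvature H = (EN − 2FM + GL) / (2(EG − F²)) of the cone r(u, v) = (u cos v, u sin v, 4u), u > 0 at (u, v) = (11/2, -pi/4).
H = 4*sqrt(17)/187

With E = 17, F = 0, G = u^2, L = 0, M = 0, N = 4*sqrt(17)*u^2/(17*Abs(u)), assemble
  H = (EN − 2FM + GL) / (2(EG − F²)) = 2*sqrt(17)/(17*Abs(u)).
At (u, v) = (11/2, -pi/4): H = 4*sqrt(17)/187.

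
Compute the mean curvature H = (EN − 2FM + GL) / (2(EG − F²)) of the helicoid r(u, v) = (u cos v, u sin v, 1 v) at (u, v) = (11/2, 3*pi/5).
H = 0

With E = 1, F = 0, G = u^2 + 1, L = 0, M = -1/sqrt(u^2 + 1), N = 0, assemble
  H = (EN − 2FM + GL) / (2(EG − F²)) = 0.
At (u, v) = (11/2, 3*pi/5): H = 0.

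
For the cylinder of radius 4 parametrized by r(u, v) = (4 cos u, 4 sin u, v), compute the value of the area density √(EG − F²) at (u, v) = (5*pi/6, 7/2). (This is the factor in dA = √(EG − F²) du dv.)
√(EG − F²)|_{(5*pi/6, 7/2)} = 4

E = 16, F = 0, G = 1, so EG − F² = 16. Taking the positive square root: √(EG − F²) = 4. At (u, v) = (5*pi/6, 7/2): 4.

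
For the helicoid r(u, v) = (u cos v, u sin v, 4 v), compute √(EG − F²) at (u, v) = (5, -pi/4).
√(EG − F²)|_{(5, -pi/4)} = sqrt(41)

E = 1, F = 0, G = u^2 + 16; EG − F² = u^2 + 16; √(EG − F²) = sqrt(u^2 + 16). At the given point: sqrt(41).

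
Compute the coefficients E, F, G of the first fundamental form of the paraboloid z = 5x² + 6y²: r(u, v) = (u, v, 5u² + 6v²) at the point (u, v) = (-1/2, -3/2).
E = 26;  F = 90;  G = 325

Partials: r_u = (1, 0, 10*u), r_v = (0, 1, 12*v). As functions of (u, v):
  E = r_u · r_u = 100*u^2 + 1,
  F = r_u · r_v = 120*u*v,
  G = r_v · r_v = 144*v^2 + 1.
Evaluating at (u, v) = (-1/2, -3/2): E = 26, F = 90, G = 325.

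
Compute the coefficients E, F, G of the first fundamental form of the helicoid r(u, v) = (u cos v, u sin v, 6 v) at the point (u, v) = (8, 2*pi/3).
E = 1;  F = 0;  G = 100

Partials: r_u = (cos(v), sin(v), 0), r_v = (-u*sin(v), u*cos(v), 6). As functions of (u, v):
  E = r_u · r_u = 1,
  F = r_u · r_v = 0,
  G = r_v · r_v = u^2 + 36.
Evaluating at (u, v) = (8, 2*pi/3): E = 1, F = 0, G = 100.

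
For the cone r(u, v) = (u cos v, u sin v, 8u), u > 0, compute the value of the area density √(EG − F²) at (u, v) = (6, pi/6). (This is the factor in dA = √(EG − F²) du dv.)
√(EG − F²)|_{(6, pi/6)} = 6*sqrt(65)

E = 65, F = 0, G = u^2, so EG − F² = 65*u^2. Taking the positive square root: √(EG − F²) = sqrt(65)*Abs(u). At (u, v) = (6, pi/6): 6*sqrt(65).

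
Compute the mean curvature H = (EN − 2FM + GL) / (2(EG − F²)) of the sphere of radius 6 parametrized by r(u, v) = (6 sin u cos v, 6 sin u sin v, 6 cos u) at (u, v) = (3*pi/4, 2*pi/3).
H = -1/6

With E = 36, F = 0, G = 36*sin(u)^2, L = -6*sin(u)/Abs(sin(u)), M = 0, N = -6*sin(u)^3/Abs(sin(u)), assemble
  H = (EN − 2FM + GL) / (2(EG − F²)) = -sin(u)/(6*Abs(sin(u))).
At (u, v) = (3*pi/4, 2*pi/3): H = -1/6.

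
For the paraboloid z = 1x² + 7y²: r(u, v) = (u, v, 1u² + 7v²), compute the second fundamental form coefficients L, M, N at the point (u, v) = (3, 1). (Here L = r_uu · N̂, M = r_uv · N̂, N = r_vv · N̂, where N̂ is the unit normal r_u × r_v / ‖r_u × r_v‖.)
L = 2*sqrt(233)/233;  M = 0;  N = 14*sqrt(233)/233

Compute the unit normal N̂(u, v) = (-2*u/sqrt(4*u^2 + 196*v^2 + 1), -14*v/sqrt(4*u^2 + 196*v^2 + 1), 1/sqrt(4*u^2 + 196*v^2 + 1)), and the second partials r_uu, r_uv, r_vv. Take dot products:
  L(u, v) = r_uu · N̂ = 2/sqrt(4*u^2 + 196*v^2 + 1),
  M(u, v) = r_uv · N̂ = 0,
  N(u, v) = r_vv · N̂ = 14/sqrt(4*u^2 + 196*v^2 + 1).
Evaluating at (u, v) = (3, 1):
  L = 2*sqrt(233)/233, M = 0, N = 14*sqrt(233)/233.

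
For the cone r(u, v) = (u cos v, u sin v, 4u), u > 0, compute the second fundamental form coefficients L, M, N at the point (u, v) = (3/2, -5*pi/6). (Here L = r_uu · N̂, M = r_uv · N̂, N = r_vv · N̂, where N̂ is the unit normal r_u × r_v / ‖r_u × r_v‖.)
L = 0;  M = 0;  N = 6*sqrt(17)/17

Compute the unit normal N̂(u, v) = (-4*sqrt(17)*u*cos(v)/(17*Abs(u)), -4*sqrt(17)*u*sin(v)/(17*Abs(u)), sqrt(17)*u/(17*Abs(u))), and the second partials r_uu, r_uv, r_vv. Take dot products:
  L(u, v) = r_uu · N̂ = 0,
  M(u, v) = r_uv · N̂ = 0,
  N(u, v) = r_vv · N̂ = 4*sqrt(17)*u^2/(17*Abs(u)).
Evaluating at (u, v) = (3/2, -5*pi/6):
  L = 0, M = 0, N = 6*sqrt(17)/17.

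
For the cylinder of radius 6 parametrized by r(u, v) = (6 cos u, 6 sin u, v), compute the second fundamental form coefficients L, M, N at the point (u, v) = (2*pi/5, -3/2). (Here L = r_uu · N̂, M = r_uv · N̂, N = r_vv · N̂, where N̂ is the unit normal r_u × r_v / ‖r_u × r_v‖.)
L = -6;  M = 0;  N = 0

Compute the unit normal N̂(u, v) = (cos(u), sin(u), 0), and the second partials r_uu, r_uv, r_vv. Take dot products:
  L(u, v) = r_uu · N̂ = -6,
  M(u, v) = r_uv · N̂ = 0,
  N(u, v) = r_vv · N̂ = 0.
Evaluating at (u, v) = (2*pi/5, -3/2):
  L = -6, M = 0, N = 0.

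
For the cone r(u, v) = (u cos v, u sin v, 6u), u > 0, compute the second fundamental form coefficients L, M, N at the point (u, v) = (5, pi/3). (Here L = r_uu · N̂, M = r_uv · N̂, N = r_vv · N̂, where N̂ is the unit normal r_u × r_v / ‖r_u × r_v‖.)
L = 0;  M = 0;  N = 30*sqrt(37)/37

Compute the unit normal N̂(u, v) = (-6*sqrt(37)*u*cos(v)/(37*Abs(u)), -6*sqrt(37)*u*sin(v)/(37*Abs(u)), sqrt(37)*u/(37*Abs(u))), and the second partials r_uu, r_uv, r_vv. Take dot products:
  L(u, v) = r_uu · N̂ = 0,
  M(u, v) = r_uv · N̂ = 0,
  N(u, v) = r_vv · N̂ = 6*sqrt(37)*u^2/(37*Abs(u)).
Evaluating at (u, v) = (5, pi/3):
  L = 0, M = 0, N = 30*sqrt(37)/37.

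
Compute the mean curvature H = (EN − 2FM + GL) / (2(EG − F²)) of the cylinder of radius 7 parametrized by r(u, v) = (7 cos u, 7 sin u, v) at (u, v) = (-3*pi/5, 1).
H = -1/14

With E = 49, F = 0, G = 1, L = -7, M = 0, N = 0, assemble
  H = (EN − 2FM + GL) / (2(EG − F²)) = -1/14.
At (u, v) = (-3*pi/5, 1): H = -1/14.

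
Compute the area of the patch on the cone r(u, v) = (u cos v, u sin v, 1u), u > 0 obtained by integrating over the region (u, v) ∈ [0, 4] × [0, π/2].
Area = 4*sqrt(2)*pi

Area = ∫∫ √(EG − F²) du dv with √(EG − F²) = sqrt(2)*Abs(u). Integrating over [0, 4] × [0, π/2] gives 4*sqrt(2)*pi.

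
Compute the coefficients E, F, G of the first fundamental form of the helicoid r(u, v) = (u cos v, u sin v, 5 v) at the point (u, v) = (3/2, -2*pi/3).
E = 1;  F = 0;  G = 109/4

Partials: r_u = (cos(v), sin(v), 0), r_v = (-u*sin(v), u*cos(v), 5). As functions of (u, v):
  E = r_u · r_u = 1,
  F = r_u · r_v = 0,
  G = r_v · r_v = u^2 + 25.
Evaluating at (u, v) = (3/2, -2*pi/3): E = 1, F = 0, G = 109/4.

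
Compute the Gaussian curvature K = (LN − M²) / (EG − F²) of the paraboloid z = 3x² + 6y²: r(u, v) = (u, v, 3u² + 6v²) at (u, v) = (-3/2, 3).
K = 18/474721

Coefficients of the first fundamental form: E = 36*u^2 + 1, F = 72*u*v, G = 144*v^2 + 1.
Coefficients of the second fundamental form: L = 6/sqrt(36*u^2 + 144*v^2 + 1), M = 0, N = 12/sqrt(36*u^2 + 144*v^2 + 1).
Assemble K = (LN − M²)/(EG − F²) = 72/(1296*u^4 + 10368*u^2*v^2 + 72*u^2 + 20736*v^4 + 288*v^2 + 1). At (u, v) = (-3/2, 3): K = 18/474721.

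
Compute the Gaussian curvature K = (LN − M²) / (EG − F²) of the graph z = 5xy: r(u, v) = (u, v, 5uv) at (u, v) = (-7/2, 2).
K = -400/2653641

Coefficients of the first fundamental form: E = 25*v^2 + 1, F = 25*u*v, G = 25*u^2 + 1.
Coefficients of the second fundamental form: L = 0, M = 5/sqrt(25*u^2 + 25*v^2 + 1), N = 0.
Assemble K = (LN − M²)/(EG − F²) = -25/(625*u^4 + 1250*u^2*v^2 + 50*u^2 + 625*v^4 + 50*v^2 + 1). At (u, v) = (-7/2, 2): K = -400/2653641.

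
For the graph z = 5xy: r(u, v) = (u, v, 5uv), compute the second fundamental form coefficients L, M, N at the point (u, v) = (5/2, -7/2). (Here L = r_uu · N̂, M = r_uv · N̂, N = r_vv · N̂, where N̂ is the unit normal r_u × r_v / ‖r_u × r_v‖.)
L = 0;  M = 5*sqrt(206)/309;  N = 0

Compute the unit normal N̂(u, v) = (-5*v/sqrt(25*u^2 + 25*v^2 + 1), -5*u/sqrt(25*u^2 + 25*v^2 + 1), 1/sqrt(25*u^2 + 25*v^2 + 1)), and the second partials r_uu, r_uv, r_vv. Take dot products:
  L(u, v) = r_uu · N̂ = 0,
  M(u, v) = r_uv · N̂ = 5/sqrt(25*u^2 + 25*v^2 + 1),
  N(u, v) = r_vv · N̂ = 0.
Evaluating at (u, v) = (5/2, -7/2):
  L = 0, M = 5*sqrt(206)/309, N = 0.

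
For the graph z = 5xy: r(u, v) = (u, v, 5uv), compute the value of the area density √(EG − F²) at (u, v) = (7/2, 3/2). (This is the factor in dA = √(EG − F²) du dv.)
√(EG − F²)|_{(7/2, 3/2)} = sqrt(1454)/2

E = 25*v^2 + 1, F = 25*u*v, G = 25*u^2 + 1, so EG − F² = 25*u^2 + 25*v^2 + 1. Taking the positive square root: √(EG − F²) = sqrt(25*u^2 + 25*v^2 + 1). At (u, v) = (7/2, 3/2): sqrt(1454)/2.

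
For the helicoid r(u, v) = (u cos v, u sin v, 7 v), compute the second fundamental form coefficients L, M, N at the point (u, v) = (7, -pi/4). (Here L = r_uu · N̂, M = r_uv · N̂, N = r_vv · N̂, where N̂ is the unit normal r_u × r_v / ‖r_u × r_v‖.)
L = 0;  M = -sqrt(2)/2;  N = 0

Compute the unit normal N̂(u, v) = (7*sin(v)/sqrt(u^2 + 49), -7*cos(v)/sqrt(u^2 + 49), u/sqrt(u^2 + 49)), and the second partials r_uu, r_uv, r_vv. Take dot products:
  L(u, v) = r_uu · N̂ = 0,
  M(u, v) = r_uv · N̂ = -7/sqrt(u^2 + 49),
  N(u, v) = r_vv · N̂ = 0.
Evaluating at (u, v) = (7, -pi/4):
  L = 0, M = -sqrt(2)/2, N = 0.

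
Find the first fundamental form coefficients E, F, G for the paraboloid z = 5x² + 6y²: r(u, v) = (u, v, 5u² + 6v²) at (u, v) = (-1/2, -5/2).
E = 26;  F = 150;  G = 901

Partials: r_u = (1, 0, 10*u), r_v = (0, 1, 12*v). As functions of (u, v):
  E = r_u · r_u = 100*u^2 + 1,
  F = r_u · r_v = 120*u*v,
  G = r_v · r_v = 144*v^2 + 1.
Evaluating at (u, v) = (-1/2, -5/2): E = 26, F = 150, G = 901.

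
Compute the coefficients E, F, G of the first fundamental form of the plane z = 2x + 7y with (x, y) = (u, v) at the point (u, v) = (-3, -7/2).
E = 5;  F = 14;  G = 50

Partials: r_u = (1, 0, 2), r_v = (0, 1, 7). As functions of (u, v):
  E = r_u · r_u = 5,
  F = r_u · r_v = 14,
  G = r_v · r_v = 50.
Evaluating at (u, v) = (-3, -7/2): E = 5, F = 14, G = 50.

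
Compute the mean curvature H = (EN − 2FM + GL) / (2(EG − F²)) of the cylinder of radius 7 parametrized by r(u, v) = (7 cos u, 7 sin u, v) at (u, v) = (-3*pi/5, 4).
H = -1/14

With E = 49, F = 0, G = 1, L = -7, M = 0, N = 0, assemble
  H = (EN − 2FM + GL) / (2(EG − F²)) = -1/14.
At (u, v) = (-3*pi/5, 4): H = -1/14.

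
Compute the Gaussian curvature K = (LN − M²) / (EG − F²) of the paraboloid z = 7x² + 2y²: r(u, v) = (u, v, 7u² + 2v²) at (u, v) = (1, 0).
K = 56/38809

Coefficients of the first fundamental form: E = 196*u^2 + 1, F = 56*u*v, G = 16*v^2 + 1.
Coefficients of the second fundamental form: L = 14/sqrt(196*u^2 + 16*v^2 + 1), M = 0, N = 4/sqrt(196*u^2 + 16*v^2 + 1).
Assemble K = (LN − M²)/(EG − F²) = 56/(38416*u^4 + 6272*u^2*v^2 + 392*u^2 + 256*v^4 + 32*v^2 + 1). At (u, v) = (1, 0): K = 56/38809.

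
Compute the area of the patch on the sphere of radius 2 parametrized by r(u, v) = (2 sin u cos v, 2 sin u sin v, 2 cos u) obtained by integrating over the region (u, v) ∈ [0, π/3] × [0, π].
Area = 2*pi

Area = ∫∫ √(EG − F²) du dv with √(EG − F²) = 4*Abs(sin(u)). Integrating over [0, π/3] × [0, π] gives 2*pi.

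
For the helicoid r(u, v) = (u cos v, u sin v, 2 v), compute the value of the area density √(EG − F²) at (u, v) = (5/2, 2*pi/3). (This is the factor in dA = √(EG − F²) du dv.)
√(EG − F²)|_{(5/2, 2*pi/3)} = sqrt(41)/2

E = 1, F = 0, G = u^2 + 4, so EG − F² = u^2 + 4. Taking the positive square root: √(EG − F²) = sqrt(u^2 + 4). At (u, v) = (5/2, 2*pi/3): sqrt(41)/2.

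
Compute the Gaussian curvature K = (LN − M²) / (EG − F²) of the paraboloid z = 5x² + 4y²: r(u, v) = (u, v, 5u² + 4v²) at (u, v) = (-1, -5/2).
K = 80/251001

Coefficients of the first fundamental form: E = 100*u^2 + 1, F = 80*u*v, G = 64*v^2 + 1.
Coefficients of the second fundamental form: L = 10/sqrt(100*u^2 + 64*v^2 + 1), M = 0, N = 8/sqrt(100*u^2 + 64*v^2 + 1).
Assemble K = (LN − M²)/(EG − F²) = 80/(10000*u^4 + 12800*u^2*v^2 + 200*u^2 + 4096*v^4 + 128*v^2 + 1). At (u, v) = (-1, -5/2): K = 80/251001.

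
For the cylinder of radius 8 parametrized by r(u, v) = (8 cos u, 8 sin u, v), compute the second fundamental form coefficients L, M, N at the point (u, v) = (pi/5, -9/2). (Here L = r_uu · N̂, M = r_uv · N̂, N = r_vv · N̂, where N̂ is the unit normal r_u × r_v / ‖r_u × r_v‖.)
L = -8;  M = 0;  N = 0

Compute the unit normal N̂(u, v) = (cos(u), sin(u), 0), and the second partials r_uu, r_uv, r_vv. Take dot products:
  L(u, v) = r_uu · N̂ = -8,
  M(u, v) = r_uv · N̂ = 0,
  N(u, v) = r_vv · N̂ = 0.
Evaluating at (u, v) = (pi/5, -9/2):
  L = -8, M = 0, N = 0.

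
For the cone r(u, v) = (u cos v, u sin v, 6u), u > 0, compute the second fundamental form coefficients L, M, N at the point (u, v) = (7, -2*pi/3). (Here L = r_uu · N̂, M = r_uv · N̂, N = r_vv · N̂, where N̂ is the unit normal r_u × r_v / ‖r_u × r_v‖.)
L = 0;  M = 0;  N = 42*sqrt(37)/37

Compute the unit normal N̂(u, v) = (-6*sqrt(37)*u*cos(v)/(37*Abs(u)), -6*sqrt(37)*u*sin(v)/(37*Abs(u)), sqrt(37)*u/(37*Abs(u))), and the second partials r_uu, r_uv, r_vv. Take dot products:
  L(u, v) = r_uu · N̂ = 0,
  M(u, v) = r_uv · N̂ = 0,
  N(u, v) = r_vv · N̂ = 6*sqrt(37)*u^2/(37*Abs(u)).
Evaluating at (u, v) = (7, -2*pi/3):
  L = 0, M = 0, N = 42*sqrt(37)/37.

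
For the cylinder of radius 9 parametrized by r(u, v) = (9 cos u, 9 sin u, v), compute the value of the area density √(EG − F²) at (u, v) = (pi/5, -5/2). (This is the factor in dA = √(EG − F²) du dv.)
√(EG − F²)|_{(pi/5, -5/2)} = 9

E = 81, F = 0, G = 1, so EG − F² = 81. Taking the positive square root: √(EG − F²) = 9. At (u, v) = (pi/5, -5/2): 9.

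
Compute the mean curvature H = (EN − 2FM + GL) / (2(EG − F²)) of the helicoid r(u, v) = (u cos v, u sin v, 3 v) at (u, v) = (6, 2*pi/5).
H = 0

With E = 1, F = 0, G = u^2 + 9, L = 0, M = -3/sqrt(u^2 + 9), N = 0, assemble
  H = (EN − 2FM + GL) / (2(EG − F²)) = 0.
At (u, v) = (6, 2*pi/5): H = 0.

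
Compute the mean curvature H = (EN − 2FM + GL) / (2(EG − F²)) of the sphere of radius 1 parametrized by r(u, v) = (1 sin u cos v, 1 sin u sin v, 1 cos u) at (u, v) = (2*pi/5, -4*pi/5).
H = -1

With E = 1, F = 0, G = sin(u)^2, L = -sin(u)/Abs(sin(u)), M = 0, N = -sin(u)^3/Abs(sin(u)), assemble
  H = (EN − 2FM + GL) / (2(EG − F²)) = -sin(u)/Abs(sin(u)).
At (u, v) = (2*pi/5, -4*pi/5): H = -1.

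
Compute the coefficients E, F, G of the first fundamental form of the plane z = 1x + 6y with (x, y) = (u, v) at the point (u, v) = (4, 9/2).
E = 2;  F = 6;  G = 37

Partials: r_u = (1, 0, 1), r_v = (0, 1, 6). As functions of (u, v):
  E = r_u · r_u = 2,
  F = r_u · r_v = 6,
  G = r_v · r_v = 37.
Evaluating at (u, v) = (4, 9/2): E = 2, F = 6, G = 37.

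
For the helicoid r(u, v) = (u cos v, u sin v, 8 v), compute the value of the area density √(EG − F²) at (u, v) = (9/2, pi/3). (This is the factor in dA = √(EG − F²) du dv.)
√(EG − F²)|_{(9/2, pi/3)} = sqrt(337)/2

E = 1, F = 0, G = u^2 + 64, so EG − F² = u^2 + 64. Taking the positive square root: √(EG − F²) = sqrt(u^2 + 64). At (u, v) = (9/2, pi/3): sqrt(337)/2.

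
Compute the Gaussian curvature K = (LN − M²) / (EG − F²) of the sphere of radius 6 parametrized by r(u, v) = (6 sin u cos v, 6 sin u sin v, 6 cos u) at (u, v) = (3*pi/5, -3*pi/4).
K = 1/36

Coefficients of the first fundamental form: E = 36, F = 0, G = 36*sin(u)^2.
Coefficients of the second fundamental form: L = -6*sin(u)/Abs(sin(u)), M = 0, N = -6*sin(u)^3/Abs(sin(u)).
Assemble K = (LN − M²)/(EG − F²) = 1/36. At (u, v) = (3*pi/5, -3*pi/4): K = 1/36.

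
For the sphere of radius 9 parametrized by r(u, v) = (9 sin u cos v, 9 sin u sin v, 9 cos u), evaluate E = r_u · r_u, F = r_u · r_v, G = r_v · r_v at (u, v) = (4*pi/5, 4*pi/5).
E = 81;  F = 0;  G = 405/8 - 81*sqrt(5)/8

Partials: r_u = (9*cos(u)*cos(v), 9*sin(v)*cos(u), -9*sin(u)), r_v = (-9*sin(u)*sin(v), 9*sin(u)*cos(v), 0). As functions of (u, v):
  E = r_u · r_u = 81,
  F = r_u · r_v = 0,
  G = r_v · r_v = 81*sin(u)^2.
Evaluating at (u, v) = (4*pi/5, 4*pi/5): E = 81, F = 0, G = 405/8 - 81*sqrt(5)/8.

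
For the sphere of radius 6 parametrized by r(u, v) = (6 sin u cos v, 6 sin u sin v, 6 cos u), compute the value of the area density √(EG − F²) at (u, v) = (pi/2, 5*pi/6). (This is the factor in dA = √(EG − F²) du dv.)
√(EG − F²)|_{(pi/2, 5*pi/6)} = 36

E = 36, F = 0, G = 36*sin(u)^2, so EG − F² = 1296*sin(u)^2. Taking the positive square root: √(EG − F²) = 36*Abs(sin(u)). At (u, v) = (pi/2, 5*pi/6): 36.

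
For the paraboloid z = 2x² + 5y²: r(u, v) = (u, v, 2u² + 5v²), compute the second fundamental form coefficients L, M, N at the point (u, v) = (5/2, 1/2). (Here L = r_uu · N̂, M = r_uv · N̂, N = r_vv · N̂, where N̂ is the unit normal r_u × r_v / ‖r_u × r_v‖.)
L = 2*sqrt(14)/21;  M = 0;  N = 5*sqrt(14)/21

Compute the unit normal N̂(u, v) = (-4*u/sqrt(16*u^2 + 100*v^2 + 1), -10*v/sqrt(16*u^2 + 100*v^2 + 1), 1/sqrt(16*u^2 + 100*v^2 + 1)), and the second partials r_uu, r_uv, r_vv. Take dot products:
  L(u, v) = r_uu · N̂ = 4/sqrt(16*u^2 + 100*v^2 + 1),
  M(u, v) = r_uv · N̂ = 0,
  N(u, v) = r_vv · N̂ = 10/sqrt(16*u^2 + 100*v^2 + 1).
Evaluating at (u, v) = (5/2, 1/2):
  L = 2*sqrt(14)/21, M = 0, N = 5*sqrt(14)/21.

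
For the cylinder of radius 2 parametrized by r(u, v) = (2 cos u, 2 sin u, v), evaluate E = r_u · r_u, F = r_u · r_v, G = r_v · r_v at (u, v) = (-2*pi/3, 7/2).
E = 4;  F = 0;  G = 1

Partials: r_u = (-2*sin(u), 2*cos(u), 0), r_v = (0, 0, 1). As functions of (u, v):
  E = r_u · r_u = 4,
  F = r_u · r_v = 0,
  G = r_v · r_v = 1.
Evaluating at (u, v) = (-2*pi/3, 7/2): E = 4, F = 0, G = 1.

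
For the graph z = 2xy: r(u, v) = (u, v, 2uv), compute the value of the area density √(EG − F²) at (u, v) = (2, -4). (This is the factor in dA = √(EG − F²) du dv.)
√(EG − F²)|_{(2, -4)} = 9

E = 4*v^2 + 1, F = 4*u*v, G = 4*u^2 + 1, so EG − F² = 4*u^2 + 4*v^2 + 1. Taking the positive square root: √(EG − F²) = sqrt(4*u^2 + 4*v^2 + 1). At (u, v) = (2, -4): 9.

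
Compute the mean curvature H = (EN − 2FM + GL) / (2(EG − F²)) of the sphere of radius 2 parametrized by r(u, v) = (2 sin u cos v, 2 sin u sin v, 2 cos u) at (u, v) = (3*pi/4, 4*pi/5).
H = -1/2

With E = 4, F = 0, G = 4*sin(u)^2, L = -2*sin(u)/Abs(sin(u)), M = 0, N = -2*sin(u)^3/Abs(sin(u)), assemble
  H = (EN − 2FM + GL) / (2(EG − F²)) = -sin(u)/(2*Abs(sin(u))).
At (u, v) = (3*pi/4, 4*pi/5): H = -1/2.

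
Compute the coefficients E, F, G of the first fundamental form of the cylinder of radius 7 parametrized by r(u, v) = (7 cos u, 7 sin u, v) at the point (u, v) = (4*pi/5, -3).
E = 49;  F = 0;  G = 1

Partials: r_u = (-7*sin(u), 7*cos(u), 0), r_v = (0, 0, 1). As functions of (u, v):
  E = r_u · r_u = 49,
  F = r_u · r_v = 0,
  G = r_v · r_v = 1.
Evaluating at (u, v) = (4*pi/5, -3): E = 49, F = 0, G = 1.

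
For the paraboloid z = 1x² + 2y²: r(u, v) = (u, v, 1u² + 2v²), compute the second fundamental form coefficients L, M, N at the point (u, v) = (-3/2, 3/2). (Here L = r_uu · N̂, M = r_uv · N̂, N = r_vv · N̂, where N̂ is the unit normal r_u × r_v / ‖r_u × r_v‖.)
L = sqrt(46)/23;  M = 0;  N = 2*sqrt(46)/23

Compute the unit normal N̂(u, v) = (-2*u/sqrt(4*u^2 + 16*v^2 + 1), -4*v/sqrt(4*u^2 + 16*v^2 + 1), 1/sqrt(4*u^2 + 16*v^2 + 1)), and the second partials r_uu, r_uv, r_vv. Take dot products:
  L(u, v) = r_uu · N̂ = 2/sqrt(4*u^2 + 16*v^2 + 1),
  M(u, v) = r_uv · N̂ = 0,
  N(u, v) = r_vv · N̂ = 4/sqrt(4*u^2 + 16*v^2 + 1).
Evaluating at (u, v) = (-3/2, 3/2):
  L = sqrt(46)/23, M = 0, N = 2*sqrt(46)/23.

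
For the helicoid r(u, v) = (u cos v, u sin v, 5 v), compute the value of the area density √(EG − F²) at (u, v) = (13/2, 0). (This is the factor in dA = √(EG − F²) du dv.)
√(EG − F²)|_{(13/2, 0)} = sqrt(269)/2

E = 1, F = 0, G = u^2 + 25, so EG − F² = u^2 + 25. Taking the positive square root: √(EG − F²) = sqrt(u^2 + 25). At (u, v) = (13/2, 0): sqrt(269)/2.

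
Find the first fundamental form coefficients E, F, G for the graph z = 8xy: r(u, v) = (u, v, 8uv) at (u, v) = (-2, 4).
E = 1025;  F = -512;  G = 257

Partials: r_u = (1, 0, 8*v), r_v = (0, 1, 8*u). As functions of (u, v):
  E = r_u · r_u = 64*v^2 + 1,
  F = r_u · r_v = 64*u*v,
  G = r_v · r_v = 64*u^2 + 1.
Evaluating at (u, v) = (-2, 4): E = 1025, F = -512, G = 257.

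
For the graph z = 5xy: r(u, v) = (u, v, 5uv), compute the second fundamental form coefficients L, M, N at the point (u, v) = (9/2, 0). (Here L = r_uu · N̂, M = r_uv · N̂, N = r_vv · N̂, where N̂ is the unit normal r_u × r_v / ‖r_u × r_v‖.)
L = 0;  M = 10*sqrt(2029)/2029;  N = 0

Compute the unit normal N̂(u, v) = (-5*v/sqrt(25*u^2 + 25*v^2 + 1), -5*u/sqrt(25*u^2 + 25*v^2 + 1), 1/sqrt(25*u^2 + 25*v^2 + 1)), and the second partials r_uu, r_uv, r_vv. Take dot products:
  L(u, v) = r_uu · N̂ = 0,
  M(u, v) = r_uv · N̂ = 5/sqrt(25*u^2 + 25*v^2 + 1),
  N(u, v) = r_vv · N̂ = 0.
Evaluating at (u, v) = (9/2, 0):
  L = 0, M = 10*sqrt(2029)/2029, N = 0.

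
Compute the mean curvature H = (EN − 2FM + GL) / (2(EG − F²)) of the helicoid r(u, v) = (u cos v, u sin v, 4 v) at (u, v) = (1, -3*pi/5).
H = 0

With E = 1, F = 0, G = u^2 + 16, L = 0, M = -4/sqrt(u^2 + 16), N = 0, assemble
  H = (EN − 2FM + GL) / (2(EG − F²)) = 0.
At (u, v) = (1, -3*pi/5): H = 0.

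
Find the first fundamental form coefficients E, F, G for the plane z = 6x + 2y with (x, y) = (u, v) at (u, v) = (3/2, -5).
E = 37;  F = 12;  G = 5

Partials: r_u = (1, 0, 6), r_v = (0, 1, 2). As functions of (u, v):
  E = r_u · r_u = 37,
  F = r_u · r_v = 12,
  G = r_v · r_v = 5.
Evaluating at (u, v) = (3/2, -5): E = 37, F = 12, G = 5.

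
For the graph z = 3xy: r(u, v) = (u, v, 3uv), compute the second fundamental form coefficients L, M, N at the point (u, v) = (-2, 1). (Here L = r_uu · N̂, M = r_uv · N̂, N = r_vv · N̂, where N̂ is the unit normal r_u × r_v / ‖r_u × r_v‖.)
L = 0;  M = 3*sqrt(46)/46;  N = 0

Compute the unit normal N̂(u, v) = (-3*v/sqrt(9*u^2 + 9*v^2 + 1), -3*u/sqrt(9*u^2 + 9*v^2 + 1), 1/sqrt(9*u^2 + 9*v^2 + 1)), and the second partials r_uu, r_uv, r_vv. Take dot products:
  L(u, v) = r_uu · N̂ = 0,
  M(u, v) = r_uv · N̂ = 3/sqrt(9*u^2 + 9*v^2 + 1),
  N(u, v) = r_vv · N̂ = 0.
Evaluating at (u, v) = (-2, 1):
  L = 0, M = 3*sqrt(46)/46, N = 0.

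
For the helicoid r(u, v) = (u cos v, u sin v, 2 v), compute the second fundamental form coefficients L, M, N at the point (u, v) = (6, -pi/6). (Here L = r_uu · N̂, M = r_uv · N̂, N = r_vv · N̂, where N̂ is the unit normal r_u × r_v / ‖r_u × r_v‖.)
L = 0;  M = -sqrt(10)/10;  N = 0

Compute the unit normal N̂(u, v) = (2*sin(v)/sqrt(u^2 + 4), -2*cos(v)/sqrt(u^2 + 4), u/sqrt(u^2 + 4)), and the second partials r_uu, r_uv, r_vv. Take dot products:
  L(u, v) = r_uu · N̂ = 0,
  M(u, v) = r_uv · N̂ = -2/sqrt(u^2 + 4),
  N(u, v) = r_vv · N̂ = 0.
Evaluating at (u, v) = (6, -pi/6):
  L = 0, M = -sqrt(10)/10, N = 0.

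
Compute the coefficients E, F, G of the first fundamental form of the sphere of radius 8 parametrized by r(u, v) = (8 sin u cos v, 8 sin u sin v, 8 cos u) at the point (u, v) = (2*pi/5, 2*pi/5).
E = 64;  F = 0;  G = 8*sqrt(5) + 40

Partials: r_u = (8*cos(u)*cos(v), 8*sin(v)*cos(u), -8*sin(u)), r_v = (-8*sin(u)*sin(v), 8*sin(u)*cos(v), 0). As functions of (u, v):
  E = r_u · r_u = 64,
  F = r_u · r_v = 0,
  G = r_v · r_v = 64*sin(u)^2.
Evaluating at (u, v) = (2*pi/5, 2*pi/5): E = 64, F = 0, G = 8*sqrt(5) + 40.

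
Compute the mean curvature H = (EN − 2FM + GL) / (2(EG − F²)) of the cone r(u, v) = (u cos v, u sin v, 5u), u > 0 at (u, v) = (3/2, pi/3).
H = 5*sqrt(26)/78

With E = 26, F = 0, G = u^2, L = 0, M = 0, N = 5*sqrt(26)*u^2/(26*Abs(u)), assemble
  H = (EN − 2FM + GL) / (2(EG − F²)) = 5*sqrt(26)/(52*Abs(u)).
At (u, v) = (3/2, pi/3): H = 5*sqrt(26)/78.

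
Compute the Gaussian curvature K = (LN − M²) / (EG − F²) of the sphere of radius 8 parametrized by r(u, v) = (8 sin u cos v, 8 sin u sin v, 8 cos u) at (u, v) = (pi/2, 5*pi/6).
K = 1/64

Coefficients of the first fundamental form: E = 64, F = 0, G = 64*sin(u)^2.
Coefficients of the second fundamental form: L = -8*sin(u)/Abs(sin(u)), M = 0, N = -8*sin(u)^3/Abs(sin(u)).
Assemble K = (LN − M²)/(EG − F²) = 1/64. At (u, v) = (pi/2, 5*pi/6): K = 1/64.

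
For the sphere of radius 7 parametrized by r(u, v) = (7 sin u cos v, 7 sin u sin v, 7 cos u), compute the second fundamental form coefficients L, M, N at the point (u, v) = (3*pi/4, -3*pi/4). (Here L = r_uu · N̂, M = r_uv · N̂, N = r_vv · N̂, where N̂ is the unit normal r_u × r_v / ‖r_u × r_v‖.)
L = -7;  M = 0;  N = -7/2

Compute the unit normal N̂(u, v) = (sin(u)^2*cos(v)/Abs(sin(u)), sin(u)^2*sin(v)/Abs(sin(u)), sin(2*u)/(2*Abs(sin(u)))), and the second partials r_uu, r_uv, r_vv. Take dot products:
  L(u, v) = r_uu · N̂ = -7*sin(u)/Abs(sin(u)),
  M(u, v) = r_uv · N̂ = 0,
  N(u, v) = r_vv · N̂ = -7*sin(u)^3/Abs(sin(u)).
Evaluating at (u, v) = (3*pi/4, -3*pi/4):
  L = -7, M = 0, N = -7/2.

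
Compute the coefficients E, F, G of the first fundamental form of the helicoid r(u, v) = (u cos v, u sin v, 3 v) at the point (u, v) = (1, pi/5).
E = 1;  F = 0;  G = 10

Partials: r_u = (cos(v), sin(v), 0), r_v = (-u*sin(v), u*cos(v), 3). As functions of (u, v):
  E = r_u · r_u = 1,
  F = r_u · r_v = 0,
  G = r_v · r_v = u^2 + 9.
Evaluating at (u, v) = (1, pi/5): E = 1, F = 0, G = 10.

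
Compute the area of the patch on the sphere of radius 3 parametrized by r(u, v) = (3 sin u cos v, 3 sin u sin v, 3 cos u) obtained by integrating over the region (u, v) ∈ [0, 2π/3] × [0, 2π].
Area = 27*pi

Area = ∫∫ √(EG − F²) du dv with √(EG − F²) = 9*Abs(sin(u)). Integrating over [0, 2π/3] × [0, 2π] gives 27*pi.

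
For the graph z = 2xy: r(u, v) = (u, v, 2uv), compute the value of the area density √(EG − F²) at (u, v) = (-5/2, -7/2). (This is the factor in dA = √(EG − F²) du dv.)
√(EG − F²)|_{(-5/2, -7/2)} = 5*sqrt(3)

E = 4*v^2 + 1, F = 4*u*v, G = 4*u^2 + 1, so EG − F² = 4*u^2 + 4*v^2 + 1. Taking the positive square root: √(EG − F²) = sqrt(4*u^2 + 4*v^2 + 1). At (u, v) = (-5/2, -7/2): 5*sqrt(3).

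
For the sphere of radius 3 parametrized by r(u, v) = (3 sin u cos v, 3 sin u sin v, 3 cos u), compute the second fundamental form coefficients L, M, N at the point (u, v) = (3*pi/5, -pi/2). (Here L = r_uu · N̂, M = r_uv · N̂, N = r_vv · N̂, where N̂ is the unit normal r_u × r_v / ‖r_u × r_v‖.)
L = -3;  M = 0;  N = -15/8 - 3*sqrt(5)/8

Compute the unit normal N̂(u, v) = (sin(u)^2*cos(v)/Abs(sin(u)), sin(u)^2*sin(v)/Abs(sin(u)), sin(2*u)/(2*Abs(sin(u)))), and the second partials r_uu, r_uv, r_vv. Take dot products:
  L(u, v) = r_uu · N̂ = -3*sin(u)/Abs(sin(u)),
  M(u, v) = r_uv · N̂ = 0,
  N(u, v) = r_vv · N̂ = -3*sin(u)^3/Abs(sin(u)).
Evaluating at (u, v) = (3*pi/5, -pi/2):
  L = -3, M = 0, N = -15/8 - 3*sqrt(5)/8.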